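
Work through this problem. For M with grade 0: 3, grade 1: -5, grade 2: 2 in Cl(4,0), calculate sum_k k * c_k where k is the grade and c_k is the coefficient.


Grade-weighted sum = sum of grade_k * coefficient_k
0*3 = 0
1*(-5) = -5
2*2 = 4
Total = 0 + (-5) + 4 = -1


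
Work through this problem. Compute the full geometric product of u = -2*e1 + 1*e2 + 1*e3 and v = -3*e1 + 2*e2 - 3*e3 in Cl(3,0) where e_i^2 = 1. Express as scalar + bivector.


In Cl(3,0): e_i^2 = 1, e_ie_j = -e_je_i for i != j.
Scalar part = u . v = (-2)*(-3) + 1*2 + 1*(-3)
= 6 + 2 + (-3) = 5
e12 coeff = (-2)*2 - 1*(-3) = -4 - (-3) = -1
e13 coeff = (-2)*(-3) - 1*(-3) = 6 - (-3) = 9
e23 coeff = 1*(-3) - 1*2 = -3 - 2 = -5
uv = 5 - 1*e12 + 9*e13 - 5*e23


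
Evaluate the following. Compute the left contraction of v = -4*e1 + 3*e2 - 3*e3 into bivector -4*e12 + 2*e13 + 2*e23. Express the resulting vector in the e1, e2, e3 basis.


Left contraction v _| B = <vB>_1 (grade-1 part of the geometric product vB).
Using e1_|e12 = e2, e2_|e12 = -e1, e1_|e13 = e3, e3_|e13 = -e1, e2_|e23 = e3, e3_|e23 = -e2:
e1 coeff: -v2*b12 - v3*b13 = -(3)*(-4) - (-3)*(2) = 18
e2 coeff: v1*b12 - v3*b23 = (-4)*(-4) - (-3)*(2) = 22
e3 coeff: v1*b13 + v2*b23 = (-4)*(2) + (3)*(2) = -2
v _| B = 18*e1 + 22*e2 - 2*e3


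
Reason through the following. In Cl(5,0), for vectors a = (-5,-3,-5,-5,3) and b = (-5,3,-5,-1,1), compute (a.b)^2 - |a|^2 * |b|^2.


a . b = (-5)*(-5) + (-3)*3 + (-5)*(-5) + (-5)*(-1) + 3*1
= 25 + (-9) + 25 + 5 + 3 = 49
|a|^2 = (-5)^2 + (-3)^2 + (-5)^2 + (-5)^2 + 3^2 = 93
|b|^2 = (-5)^2 + 3^2 + (-5)^2 + (-1)^2 + 1^2 = 61
(a.b)^2 = 49^2 = 2401
|a|^2 * |b|^2 = 93 * 61 = 5673
Result = 2401 - 5673 = -3272


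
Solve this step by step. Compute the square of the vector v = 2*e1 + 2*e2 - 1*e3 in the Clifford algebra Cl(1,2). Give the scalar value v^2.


v^2 = sum of c_i^2 * e_i^2
Positive signature terms (e_i^2 = +1): 2^2 = 4
Negative signature terms (e_j^2 = -1): 2^2 + (-1)^2 = 5
v^2 = 4 - 5 = -1


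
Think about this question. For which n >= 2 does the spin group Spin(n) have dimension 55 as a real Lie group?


dim Spin(n) = dim so(n) = n(n-1)/2.
Solve n(n-1)/2 = 55, i.e. n^2 - n - 110 = 0.
Discriminant = 1 + 8*55 = 441
n = (1 + sqrt(441))/2 = (1 + 21)/2 = 11


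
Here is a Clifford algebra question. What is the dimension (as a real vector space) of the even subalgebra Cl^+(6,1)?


Even subalgebra dimension = 2^(n-1)
n = 6 + 1 = 7
2^(7 - 1) = 2^6 = 64
Verification: sum of C(7,k) for even k = 1 + 21 + 35 + 7 = 64
Result = 64


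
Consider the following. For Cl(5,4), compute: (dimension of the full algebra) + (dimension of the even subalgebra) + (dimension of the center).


n = 5 + 4 = 9
Total dim = 2^9 = 512
Even subalgebra dim = 2^8 = 256
n is odd, so center dim = 2
Sum = 512 + 256 + 2 = 770


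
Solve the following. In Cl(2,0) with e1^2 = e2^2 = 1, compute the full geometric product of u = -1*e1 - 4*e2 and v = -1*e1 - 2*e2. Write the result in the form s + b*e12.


Expand: (-1*e1 - 4*e2)(-1*e1 - 2*e2)
= (-1)*(-1)*e1e1 + (-1)*(-2)*e1e2 + (-4)*(-1)*e2e1 + (-4)*(-2)*e2e2
Using e1^2 = e2^2 = 1, e2e1 = -e1e2:
Scalar part s = (-1)*(-1) + (-4)*(-2) = 1 + 8 = 9
Bivector part b = (-1)*(-2) - (-4)*(-1) = 2 - 4 = -2
uv = 9 - 2*e12


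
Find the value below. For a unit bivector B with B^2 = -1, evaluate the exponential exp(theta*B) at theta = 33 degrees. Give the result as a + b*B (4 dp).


For a unit bivector B with B^2 = -1, the exponential series gives
e^(theta*B) = cos(theta) + sin(theta)*B (the GA analogue of Euler's formula).
theta = 33 degrees = 0.575959 rad
cos(33 deg) = 0.8387
sin(33 deg) = 0.5446
exp(theta*B) = 0.8387 + 0.5446*B


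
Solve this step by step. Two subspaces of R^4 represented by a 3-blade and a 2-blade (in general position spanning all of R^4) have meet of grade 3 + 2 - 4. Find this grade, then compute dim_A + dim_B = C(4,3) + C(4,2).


Meet grade = grade(A) + grade(B) - n
= 3 + 2 - 4 = 1
C(4,3) = 4
C(4,2) = 6
dim_A + dim_B = 4 + 6 = 10


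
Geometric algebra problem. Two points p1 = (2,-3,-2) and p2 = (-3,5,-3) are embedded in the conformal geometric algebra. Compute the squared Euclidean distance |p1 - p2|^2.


p1 - p2 = (5, -8, 1)
|p1 - p2|^2 = 5^2 + (-8)^2 + 1^2
= 25 + 64 + 1
= 90


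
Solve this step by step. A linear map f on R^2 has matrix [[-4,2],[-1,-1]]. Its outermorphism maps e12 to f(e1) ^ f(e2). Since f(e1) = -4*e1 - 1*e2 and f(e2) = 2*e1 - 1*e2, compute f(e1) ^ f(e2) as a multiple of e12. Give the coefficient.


The outermorphism of a linear map f sends e1^e2 to f(e1)^f(e2).
f(e1) = -4*e1 - 1*e2
f(e2) = 2*e1 - 1*e2
f(e1) ^ f(e2) = (-4*e1 - 1*e2) ^ (2*e1 - 1*e2)
= (-4)*(-1)*e12 + (-1)*2*e21
= (4 - (-2))*e12
= 6*e12
Coefficient = 6


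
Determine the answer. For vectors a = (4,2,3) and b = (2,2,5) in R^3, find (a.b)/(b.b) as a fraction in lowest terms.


Projection coefficient = (a . b) / (b . b)
a . b = 4*2 + 2*2 + 3*5
= 8 + 4 + 15 = 27
b . b = 2^2 + 2^2 + 5^2
= 4 + 4 + 25 = 33
Coefficient = 27/33
In lowest terms: 9/11


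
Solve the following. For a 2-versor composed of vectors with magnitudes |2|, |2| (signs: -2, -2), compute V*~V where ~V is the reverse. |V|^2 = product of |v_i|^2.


Each vector v_i has |v_i|^2 = s_i^2
Squared scales: (-2)^2 = 4, (-2)^2 = 4
|V|^2 = 4 * 4
= 16


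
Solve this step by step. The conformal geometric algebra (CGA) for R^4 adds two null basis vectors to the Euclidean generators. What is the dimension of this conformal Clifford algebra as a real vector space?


The conformal model of R^4 uses Cl(5,1): the 4 Euclidean generators plus two extra orthogonal generators e+ (e+^2 = +1) and e- (e-^2 = -1), from which the null vectors e0, einf are built.
Number of generators m = 4 + 2 = 6.
dim Cl(p,q) = 2^m = 2^6 = 64


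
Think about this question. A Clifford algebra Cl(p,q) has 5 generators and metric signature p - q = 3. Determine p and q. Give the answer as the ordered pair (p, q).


We need p + q = 5 and p - q = 3.
Adding: 2p = 5 + 3 = 8, so p = 4.
Then q = 5 - 4 = 1.
(p, q) = (4, 1)


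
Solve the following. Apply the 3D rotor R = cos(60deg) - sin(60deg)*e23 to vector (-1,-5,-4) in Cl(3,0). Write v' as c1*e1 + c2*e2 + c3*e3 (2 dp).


Rotor R = cos(60deg) - sin(60deg)*e23
Rotation angle theta = 2 * 60 = 120 degrees in the e23 plane (e2 -> e3).
The component perpendicular to the plane (e1) is invariant: v'_1 = v1 = -1.00
cos(120deg) = -0.5000, sin(120deg) = 0.8660
v'_2 = v2*cos(theta) - v3*sin(theta) = -5*(-0.5000) - (-4)*0.8660 = 5.96
v'_3 = v2*sin(theta) + v3*cos(theta) = -5*0.8660 + (-4)*(-0.5000) = -2.33
v' = -1.00*e1 + 5.96*e2 - 2.33*e3


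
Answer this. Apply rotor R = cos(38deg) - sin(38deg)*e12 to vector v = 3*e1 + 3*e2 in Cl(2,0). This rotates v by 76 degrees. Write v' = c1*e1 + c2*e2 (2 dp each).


Rotor R = cos(38deg) - sin(38deg)*e12
Rotation angle theta = 2 * 38 = 76 degrees
v' = R*v*~R rotates v by theta.
cos(76deg) = 0.2419, sin(76deg) = 0.9703
v'_1 = 3*cos(76deg) - 3*sin(76deg)
= 3*0.2419 - 3*0.9703
= -2.19
v'_2 = 3*sin(76deg) + 3*cos(76deg)
= 3*0.9703 + 3*0.2419
= 3.64
v' = -2.19*e1 + 3.64*e2


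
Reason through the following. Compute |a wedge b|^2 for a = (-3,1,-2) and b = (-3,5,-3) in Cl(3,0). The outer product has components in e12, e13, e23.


a wedge b = (a1*b2 - a2*b1)*e12 + (a1*b3 - a3*b1)*e13 + (a2*b3 - a3*b2)*e23
e12 coeff: (-3)*5 - 1*(-3) = -15 - (-3) = -12
e13 coeff: (-3)*(-3) - (-2)*(-3) = 9 - 6 = 3
e23 coeff: 1*(-3) - (-2)*5 = -3 - (-10) = 7
|a wedge b|^2 = (-12)^2 + 3^2 + 7^2
= 144 + 9 + 49
= 202


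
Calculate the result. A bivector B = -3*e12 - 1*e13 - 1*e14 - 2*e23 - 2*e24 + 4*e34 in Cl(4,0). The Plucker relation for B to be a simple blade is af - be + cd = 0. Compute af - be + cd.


Plucker relation: af - be + cd
a*f = (-3)*4 = -12
b*e = (-1)*(-2) = 2
c*d = (-1)*(-2) = 2
af - be + cd = -12 - 2 + 2
= -12


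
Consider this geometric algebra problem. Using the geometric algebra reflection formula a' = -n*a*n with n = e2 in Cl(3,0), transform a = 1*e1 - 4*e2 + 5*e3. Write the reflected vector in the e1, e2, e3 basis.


Reflection formula: a' = -n*a*n, with n = e2 (unit vector, n^2 = 1).
For reflection through hyperplane perp to e2:
The component along e2 flips sign, others stay.
a = (1, -4, 5)
a' = (1, 4, 5)
a' = 1*e1 + 4*e2 + 5*e3


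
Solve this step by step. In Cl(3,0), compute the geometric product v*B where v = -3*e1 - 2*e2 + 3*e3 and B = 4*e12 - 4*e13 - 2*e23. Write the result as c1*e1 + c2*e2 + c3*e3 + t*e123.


vB has grade-1 (vector) and grade-3 (trivector) parts: vB = (v _| B) + (v ^ B).
Vector part <vB>_1:
  e1: -v2*b12 - v3*b13 = -(-2)*(4) - (3)*(-4) = 20
  e2: v1*b12 - v3*b23 = (-3)*(4) - (3)*(-2) = -6
  e3: v1*b13 + v2*b23 = (-3)*(-4) + (-2)*(-2) = 16
Trivector part <vB>_3:
  e123: v1*b23 - v2*b13 + v3*b12 = (-3)*(-2) - (-2)*(-4) + (3)*(4) = 10
vB = 20*e1 - 6*e2 + 16*e3 + 10*e123


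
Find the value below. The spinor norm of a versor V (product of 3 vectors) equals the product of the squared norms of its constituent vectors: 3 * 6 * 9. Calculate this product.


Spinor norm N(V) = |v1|^2 * |v2|^2 * ... * |v3|^2
= 3 * 6 * 9
Running product: 3, 18, 162
N(V) = 162


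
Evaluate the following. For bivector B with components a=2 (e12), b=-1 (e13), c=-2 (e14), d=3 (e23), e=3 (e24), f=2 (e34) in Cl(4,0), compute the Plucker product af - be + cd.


Plucker relation: af - be + cd
a*f = 2*2 = 4
b*e = (-1)*3 = -3
c*d = (-2)*3 = -6
af - be + cd = 4 - (-3) + (-6)
= 1


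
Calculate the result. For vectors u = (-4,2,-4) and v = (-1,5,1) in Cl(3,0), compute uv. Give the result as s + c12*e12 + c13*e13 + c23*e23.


In Cl(3,0): e_i^2 = 1, e_ie_j = -e_je_i for i != j.
Scalar part = u . v = (-4)*(-1) + 2*5 + (-4)*1
= 4 + 10 + (-4) = 10
e12 coeff = (-4)*5 - 2*(-1) = -20 - (-2) = -18
e13 coeff = (-4)*1 - (-4)*(-1) = -4 - 4 = -8
e23 coeff = 2*1 - (-4)*5 = 2 - (-20) = 22
uv = 10 - 18*e12 - 8*e13 + 22*e23


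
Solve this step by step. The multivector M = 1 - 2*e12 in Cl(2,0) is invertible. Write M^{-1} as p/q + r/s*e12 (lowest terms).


M = 1 - 2*e12, where e12^2 = -1.
Since M commutes with its reverse ~M = a - b*e12, M * ~M = a^2 - b^2*e12^2 = a^2 + b^2.
So M^{-1} = ~M / (a^2 + b^2) = (a - b*e12)/(a^2 + b^2).
a^2 + b^2 = 1 + 4 = 5
Scalar part = 1/5 = 1/5
Bivector coeff = 2/5 = 2/5
M^{-1} = 1/5 + 2/5*e12


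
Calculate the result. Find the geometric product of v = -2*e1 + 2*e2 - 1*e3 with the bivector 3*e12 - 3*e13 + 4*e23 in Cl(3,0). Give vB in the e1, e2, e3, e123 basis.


vB has grade-1 (vector) and grade-3 (trivector) parts: vB = (v _| B) + (v ^ B).
Vector part <vB>_1:
  e1: -v2*b12 - v3*b13 = -(2)*(3) - (-1)*(-3) = -9
  e2: v1*b12 - v3*b23 = (-2)*(3) - (-1)*(4) = -2
  e3: v1*b13 + v2*b23 = (-2)*(-3) + (2)*(4) = 14
Trivector part <vB>_3:
  e123: v1*b23 - v2*b13 + v3*b12 = (-2)*(4) - (2)*(-3) + (-1)*(3) = -5
vB = -9*e1 - 2*e2 + 14*e3 - 5*e123


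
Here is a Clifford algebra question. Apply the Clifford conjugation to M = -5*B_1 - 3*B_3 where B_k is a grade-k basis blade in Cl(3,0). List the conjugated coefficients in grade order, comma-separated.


Clifford conjugate sign for grade k: (-1)^(k(k+1)/2)
Grade 1: (-1)^(1*2/2) = (-1)^1 = -1, coeff -5 -> 5
Grade 3: (-1)^(3*4/2) = (-1)^6 = 1, coeff -3 -> -3
Conjugated coefficients: 5, -3


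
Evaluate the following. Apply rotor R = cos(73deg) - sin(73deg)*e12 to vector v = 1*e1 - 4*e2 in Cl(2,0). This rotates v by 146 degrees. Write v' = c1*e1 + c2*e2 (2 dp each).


Rotor R = cos(73deg) - sin(73deg)*e12
Rotation angle theta = 2 * 73 = 146 degrees
v' = R*v*~R rotates v by theta.
cos(146deg) = -0.8290, sin(146deg) = 0.5592
v'_1 = 1*cos(146deg) - (-4)*sin(146deg)
= 1*(-0.8290) - (-4)*0.5592
= 1.41
v'_2 = 1*sin(146deg) + (-4)*cos(146deg)
= 1*0.5592 + (-4)*(-0.8290)
= 3.88
v' = 1.41*e1 + 3.88*e2


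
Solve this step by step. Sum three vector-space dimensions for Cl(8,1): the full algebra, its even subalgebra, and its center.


n = 8 + 1 = 9
Total dim = 2^9 = 512
Even subalgebra dim = 2^8 = 256
n is odd, so center dim = 2
Sum = 512 + 256 + 2 = 770


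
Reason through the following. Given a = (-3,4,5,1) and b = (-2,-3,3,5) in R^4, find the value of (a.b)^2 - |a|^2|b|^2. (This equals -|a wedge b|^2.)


a . b = (-3)*(-2) + 4*(-3) + 5*3 + 1*5
= 6 + (-12) + 15 + 5 = 14
|a|^2 = (-3)^2 + 4^2 + 5^2 + 1^2 = 51
|b|^2 = (-2)^2 + (-3)^2 + 3^2 + 5^2 = 47
(a.b)^2 = 14^2 = 196
|a|^2 * |b|^2 = 51 * 47 = 2397
Result = 196 - 2397 = -2201


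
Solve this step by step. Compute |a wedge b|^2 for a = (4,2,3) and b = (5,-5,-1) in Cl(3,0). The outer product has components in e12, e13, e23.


a wedge b = (a1*b2 - a2*b1)*e12 + (a1*b3 - a3*b1)*e13 + (a2*b3 - a3*b2)*e23
e12 coeff: 4*(-5) - 2*5 = -20 - 10 = -30
e13 coeff: 4*(-1) - 3*5 = -4 - 15 = -19
e23 coeff: 2*(-1) - 3*(-5) = -2 - (-15) = 13
|a wedge b|^2 = (-30)^2 + (-19)^2 + 13^2
= 900 + 361 + 169
= 1430


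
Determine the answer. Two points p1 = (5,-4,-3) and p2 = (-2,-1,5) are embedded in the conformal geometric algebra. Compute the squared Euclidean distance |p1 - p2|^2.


p1 - p2 = (7, -3, -8)
|p1 - p2|^2 = 7^2 + (-3)^2 + (-8)^2
= 49 + 9 + 64
= 122


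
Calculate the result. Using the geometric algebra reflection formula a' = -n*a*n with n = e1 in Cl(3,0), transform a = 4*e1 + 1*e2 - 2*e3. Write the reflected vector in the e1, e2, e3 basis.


Reflection formula: a' = -n*a*n, with n = e1 (unit vector, n^2 = 1).
For reflection through hyperplane perp to e1:
The component along e1 flips sign, others stay.
a = (4, 1, -2)
a' = (-4, 1, -2)
a' = -4*e1 + 1*e2 - 2*e3


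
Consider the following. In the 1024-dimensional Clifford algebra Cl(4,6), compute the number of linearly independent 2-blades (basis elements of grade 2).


Number of grade-k basis blades in Cl(p,q) with n = p + q is C(n, k).
n = 4 + 6 = 10
C(10, 2) = 10! / (2! * 8!)
= 3628800 / (2 * 40320)
= 45


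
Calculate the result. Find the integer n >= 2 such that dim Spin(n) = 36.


dim Spin(n) = dim so(n) = n(n-1)/2.
Solve n(n-1)/2 = 36, i.e. n^2 - n - 72 = 0.
Discriminant = 1 + 8*36 = 289
n = (1 + sqrt(289))/2 = (1 + 17)/2 = 9


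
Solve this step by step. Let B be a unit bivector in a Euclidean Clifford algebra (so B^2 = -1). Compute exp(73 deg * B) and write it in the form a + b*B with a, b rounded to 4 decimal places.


For a unit bivector B with B^2 = -1, the exponential series gives
e^(theta*B) = cos(theta) + sin(theta)*B (the GA analogue of Euler's formula).
theta = 73 degrees = 1.27409 rad
cos(73 deg) = 0.2924
sin(73 deg) = 0.9563
exp(theta*B) = 0.2924 + 0.9563*B


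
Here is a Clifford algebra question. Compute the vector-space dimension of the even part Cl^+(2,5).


Even subalgebra dimension = 2^(n-1)
n = 2 + 5 = 7
2^(7 - 1) = 2^6 = 64
Verification: sum of C(7,k) for even k = 1 + 21 + 35 + 7 = 64
Result = 64


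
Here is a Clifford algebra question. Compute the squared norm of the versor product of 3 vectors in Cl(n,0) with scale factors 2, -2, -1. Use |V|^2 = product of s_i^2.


Each vector v_i has |v_i|^2 = s_i^2
Squared scales: 2^2 = 4, (-2)^2 = 4, (-1)^2 = 1
|V|^2 = 4 * 4 * 1
= 16


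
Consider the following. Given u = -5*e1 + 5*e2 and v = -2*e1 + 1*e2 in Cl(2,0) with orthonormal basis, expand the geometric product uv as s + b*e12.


Expand: (-5*e1 + 5*e2)(-2*e1 + 1*e2)
= (-5)*(-2)*e1e1 + (-5)*1*e1e2 + 5*(-2)*e2e1 + 5*1*e2e2
Using e1^2 = e2^2 = 1, e2e1 = -e1e2:
Scalar part s = (-5)*(-2) + 5*1 = 10 + 5 = 15
Bivector part b = (-5)*1 - 5*(-2) = -5 - (-10) = 5
uv = 15 + 5*e12


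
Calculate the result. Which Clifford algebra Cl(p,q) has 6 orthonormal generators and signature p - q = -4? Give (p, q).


We need p + q = 6 and p - q = -4.
Adding: 2p = 6 + (-4) = 2, so p = 1.
Then q = 6 - 1 = 5.
(p, q) = (1, 5)


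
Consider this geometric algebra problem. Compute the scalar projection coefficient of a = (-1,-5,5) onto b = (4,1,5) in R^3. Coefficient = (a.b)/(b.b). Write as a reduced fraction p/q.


Projection coefficient = (a . b) / (b . b)
a . b = (-1)*4 + (-5)*1 + 5*5
= -4 + (-5) + 25 = 16
b . b = 4^2 + 1^2 + 5^2
= 16 + 1 + 25 = 42
Coefficient = 16/42
In lowest terms: 8/21


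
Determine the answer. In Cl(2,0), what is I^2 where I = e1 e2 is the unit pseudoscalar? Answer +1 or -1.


The pseudoscalar I = e1...e_n (product of all n generators) of Cl(p,q) satisfies I^2 = (-1)^(q + n(n-1)/2).
p = 2, q = 0, n = p + q = 2
n(n-1)/2 = 2 * 1 / 2 = 1
Exponent = q + n(n-1)/2 = 0 + 1 = 1
I^2 = (-1)^1 = -1


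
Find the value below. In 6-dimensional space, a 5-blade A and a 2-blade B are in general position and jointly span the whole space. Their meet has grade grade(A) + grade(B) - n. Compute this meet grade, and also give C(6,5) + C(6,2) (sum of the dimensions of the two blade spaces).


Meet grade = grade(A) + grade(B) - n
= 5 + 2 - 6 = 1
C(6,5) = 6
C(6,2) = 15
dim_A + dim_B = 6 + 15 = 21


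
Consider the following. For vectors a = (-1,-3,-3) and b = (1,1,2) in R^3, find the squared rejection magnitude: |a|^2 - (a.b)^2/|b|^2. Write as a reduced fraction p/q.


|a|^2 = (-1)^2 + (-3)^2 + (-3)^2 = 19
|b|^2 = 1^2 + 1^2 + 2^2 = 6
a . b = (-1)*1 + (-3)*1 + (-3)*2 = -10
(a.b)^2 = (-10)^2 = 100
|rej|^2 = 19 - 100/6
= (114 - 100)/6
= 14/6
In lowest terms: 7/3


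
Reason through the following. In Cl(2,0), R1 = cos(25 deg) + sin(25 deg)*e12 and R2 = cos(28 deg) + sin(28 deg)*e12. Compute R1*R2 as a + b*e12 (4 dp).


Same-plane rotors commute and their half-angles add:
R1*R2 = cos(a1 + a2) + sin(a1 + a2)*e12.
a1 + a2 = 25 + 28 = 53 deg
cos(53 deg) = 0.6018
sin(53 deg) = 0.7986
R1*R2 = 0.6018 + 0.7986*e12


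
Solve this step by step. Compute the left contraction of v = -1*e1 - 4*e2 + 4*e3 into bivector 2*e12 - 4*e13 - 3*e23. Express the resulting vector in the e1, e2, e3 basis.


Left contraction v _| B = <vB>_1 (grade-1 part of the geometric product vB).
Using e1_|e12 = e2, e2_|e12 = -e1, e1_|e13 = e3, e3_|e13 = -e1, e2_|e23 = e3, e3_|e23 = -e2:
e1 coeff: -v2*b12 - v3*b13 = -(-4)*(2) - (4)*(-4) = 24
e2 coeff: v1*b12 - v3*b23 = (-1)*(2) - (4)*(-3) = 10
e3 coeff: v1*b13 + v2*b23 = (-1)*(-4) + (-4)*(-3) = 16
v _| B = 24*e1 + 10*e2 + 16*e3


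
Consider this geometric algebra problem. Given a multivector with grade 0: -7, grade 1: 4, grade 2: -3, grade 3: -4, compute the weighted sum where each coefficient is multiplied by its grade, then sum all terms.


Grade-weighted sum = sum of grade_k * coefficient_k
0*(-7) = 0
1*4 = 4
2*(-3) = -6
3*(-4) = -12
Total = 0 + 4 + (-6) + (-12) = -14


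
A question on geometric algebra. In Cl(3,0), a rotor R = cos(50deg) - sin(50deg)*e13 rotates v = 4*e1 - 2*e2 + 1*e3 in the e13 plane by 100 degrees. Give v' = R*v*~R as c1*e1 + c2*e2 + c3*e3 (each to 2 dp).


Rotor R = cos(50deg) - sin(50deg)*e13
Rotation angle theta = 2 * 50 = 100 degrees in the e13 plane (e1 -> e3).
The component perpendicular to the plane (e2) is invariant: v'_2 = v2 = -2.00
cos(100deg) = -0.1736, sin(100deg) = 0.9848
v'_1 = v1*cos(theta) - v3*sin(theta) = 4*(-0.1736) - 1*0.9848 = -1.68
v'_3 = v1*sin(theta) + v3*cos(theta) = 4*0.9848 + 1*(-0.1736) = 3.77
v' = -1.68*e1 - 2.00*e2 + 3.77*e3


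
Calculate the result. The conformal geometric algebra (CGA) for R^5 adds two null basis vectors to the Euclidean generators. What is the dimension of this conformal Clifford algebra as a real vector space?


The conformal model of R^5 uses Cl(6,1): the 5 Euclidean generators plus two extra orthogonal generators e+ (e+^2 = +1) and e- (e-^2 = -1), from which the null vectors e0, einf are built.
Number of generators m = 5 + 2 = 7.
dim Cl(p,q) = 2^m = 2^7 = 128


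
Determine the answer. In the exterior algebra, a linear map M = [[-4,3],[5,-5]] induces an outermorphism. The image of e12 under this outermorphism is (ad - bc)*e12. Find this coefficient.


The outermorphism of a linear map f sends e1^e2 to f(e1)^f(e2).
f(e1) = -4*e1 + 5*e2
f(e2) = 3*e1 - 5*e2
f(e1) ^ f(e2) = (-4*e1 + 5*e2) ^ (3*e1 - 5*e2)
= (-4)*(-5)*e12 + 5*3*e21
= (20 - 15)*e12
= 5*e12
Coefficient = 5


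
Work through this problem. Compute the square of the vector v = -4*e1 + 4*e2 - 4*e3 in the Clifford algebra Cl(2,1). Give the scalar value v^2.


v^2 = sum of c_i^2 * e_i^2
Positive signature terms (e_i^2 = +1): (-4)^2 + 4^2 = 32
Negative signature terms (e_j^2 = -1): (-4)^2 = 16
v^2 = 32 - 16 = 16


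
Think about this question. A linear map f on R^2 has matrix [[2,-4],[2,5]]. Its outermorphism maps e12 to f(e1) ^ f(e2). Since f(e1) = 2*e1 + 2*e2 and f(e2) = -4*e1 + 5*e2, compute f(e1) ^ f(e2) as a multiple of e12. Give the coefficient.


The outermorphism of a linear map f sends e1^e2 to f(e1)^f(e2).
f(e1) = 2*e1 + 2*e2
f(e2) = -4*e1 + 5*e2
f(e1) ^ f(e2) = (2*e1 + 2*e2) ^ (-4*e1 + 5*e2)
= 2*5*e12 + 2*(-4)*e21
= (10 - (-8))*e12
= 18*e12
Coefficient = 18


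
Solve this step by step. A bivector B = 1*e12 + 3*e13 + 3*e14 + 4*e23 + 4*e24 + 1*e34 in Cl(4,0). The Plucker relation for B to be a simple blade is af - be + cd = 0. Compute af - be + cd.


Plucker relation: af - be + cd
a*f = 1*1 = 1
b*e = 3*4 = 12
c*d = 3*4 = 12
af - be + cd = 1 - 12 + 12
= 1


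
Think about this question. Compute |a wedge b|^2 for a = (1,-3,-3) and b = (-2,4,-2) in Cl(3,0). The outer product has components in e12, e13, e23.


a wedge b = (a1*b2 - a2*b1)*e12 + (a1*b3 - a3*b1)*e13 + (a2*b3 - a3*b2)*e23
e12 coeff: 1*4 - (-3)*(-2) = 4 - 6 = -2
e13 coeff: 1*(-2) - (-3)*(-2) = -2 - 6 = -8
e23 coeff: (-3)*(-2) - (-3)*4 = 6 - (-12) = 18
|a wedge b|^2 = (-2)^2 + (-8)^2 + 18^2
= 4 + 64 + 324
= 392


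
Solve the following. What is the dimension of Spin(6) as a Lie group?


Spin(n) double-covers SO(n); both have Lie algebra so(n) of dimension n(n-1)/2.
n = 6
n(n-1) = 6 * 5 = 30
dim Spin(6) = 30/2 = 15


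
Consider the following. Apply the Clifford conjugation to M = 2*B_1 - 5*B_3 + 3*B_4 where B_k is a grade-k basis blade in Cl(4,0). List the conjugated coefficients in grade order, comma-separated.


Clifford conjugate sign for grade k: (-1)^(k(k+1)/2)
Grade 1: (-1)^(1*2/2) = (-1)^1 = -1, coeff 2 -> -2
Grade 3: (-1)^(3*4/2) = (-1)^6 = 1, coeff -5 -> -5
Grade 4: (-1)^(4*5/2) = (-1)^10 = 1, coeff 3 -> 3
Conjugated coefficients: -2, -5, 3


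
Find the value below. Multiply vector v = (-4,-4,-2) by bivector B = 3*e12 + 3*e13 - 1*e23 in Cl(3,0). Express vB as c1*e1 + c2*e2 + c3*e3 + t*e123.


vB has grade-1 (vector) and grade-3 (trivector) parts: vB = (v _| B) + (v ^ B).
Vector part <vB>_1:
  e1: -v2*b12 - v3*b13 = -(-4)*(3) - (-2)*(3) = 18
  e2: v1*b12 - v3*b23 = (-4)*(3) - (-2)*(-1) = -14
  e3: v1*b13 + v2*b23 = (-4)*(3) + (-4)*(-1) = -8
Trivector part <vB>_3:
  e123: v1*b23 - v2*b13 + v3*b12 = (-4)*(-1) - (-4)*(3) + (-2)*(3) = 10
vB = 18*e1 - 14*e2 - 8*e3 + 10*e123


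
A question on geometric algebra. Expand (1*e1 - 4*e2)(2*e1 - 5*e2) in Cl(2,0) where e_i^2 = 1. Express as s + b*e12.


Expand: (1*e1 - 4*e2)(2*e1 - 5*e2)
= 1*2*e1e1 + 1*(-5)*e1e2 + (-4)*2*e2e1 + (-4)*(-5)*e2e2
Using e1^2 = e2^2 = 1, e2e1 = -e1e2:
Scalar part s = 1*2 + (-4)*(-5) = 2 + 20 = 22
Bivector part b = 1*(-5) - (-4)*2 = -5 - (-8) = 3
uv = 22 + 3*e12


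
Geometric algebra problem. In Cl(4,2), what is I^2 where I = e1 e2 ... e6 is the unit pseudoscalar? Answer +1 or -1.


The pseudoscalar I = e1...e_n (product of all n generators) of Cl(p,q) satisfies I^2 = (-1)^(q + n(n-1)/2).
p = 4, q = 2, n = p + q = 6
n(n-1)/2 = 6 * 5 / 2 = 15
Exponent = q + n(n-1)/2 = 2 + 15 = 17
I^2 = (-1)^17 = -1


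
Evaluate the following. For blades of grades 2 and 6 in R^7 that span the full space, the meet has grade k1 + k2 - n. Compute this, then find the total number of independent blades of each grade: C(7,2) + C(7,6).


Meet grade = grade(A) + grade(B) - n
= 2 + 6 - 7 = 1
C(7,2) = 21
C(7,6) = 7
dim_A + dim_B = 21 + 7 = 28


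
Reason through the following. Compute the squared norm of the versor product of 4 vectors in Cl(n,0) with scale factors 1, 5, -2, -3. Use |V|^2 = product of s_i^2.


Each vector v_i has |v_i|^2 = s_i^2
Squared scales: 1^2 = 1, 5^2 = 25, (-2)^2 = 4, (-3)^2 = 9
|V|^2 = 1 * 25 * 4 * 9
= 900


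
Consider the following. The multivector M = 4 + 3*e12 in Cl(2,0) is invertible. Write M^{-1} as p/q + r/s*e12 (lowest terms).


M = 4 + 3*e12, where e12^2 = -1.
Since M commutes with its reverse ~M = a - b*e12, M * ~M = a^2 - b^2*e12^2 = a^2 + b^2.
So M^{-1} = ~M / (a^2 + b^2) = (a - b*e12)/(a^2 + b^2).
a^2 + b^2 = 16 + 9 = 25
Scalar part = 4/25 = 4/25
Bivector coeff = -3/25 = -3/25
M^{-1} = 4/25 - 3/25*e12


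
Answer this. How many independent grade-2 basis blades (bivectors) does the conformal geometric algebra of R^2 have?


The conformal model of R^2 uses Cl(3,1) with m = 2 + 2 = 4 generators.
Number of grade-2 blades = C(m, 2) = C(4, 2)
= 4*3/2 = 6


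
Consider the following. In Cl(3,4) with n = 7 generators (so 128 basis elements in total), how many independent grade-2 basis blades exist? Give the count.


Number of grade-k basis blades in Cl(p,q) with n = p + q is C(n, k).
n = 3 + 4 = 7
C(7, 2) = 7! / (2! * 5!)
= 5040 / (2 * 120)
= 21


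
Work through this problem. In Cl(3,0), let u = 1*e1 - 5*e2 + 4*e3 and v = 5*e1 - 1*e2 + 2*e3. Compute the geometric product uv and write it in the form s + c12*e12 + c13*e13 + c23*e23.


In Cl(3,0): e_i^2 = 1, e_ie_j = -e_je_i for i != j.
Scalar part = u . v = 1*5 + (-5)*(-1) + 4*2
= 5 + 5 + 8 = 18
e12 coeff = 1*(-1) - (-5)*5 = -1 - (-25) = 24
e13 coeff = 1*2 - 4*5 = 2 - 20 = -18
e23 coeff = (-5)*2 - 4*(-1) = -10 - (-4) = -6
uv = 18 + 24*e12 - 18*e13 - 6*e23


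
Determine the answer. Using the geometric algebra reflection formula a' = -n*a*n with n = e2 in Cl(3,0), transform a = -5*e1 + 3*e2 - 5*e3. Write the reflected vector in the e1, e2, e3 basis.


Reflection formula: a' = -n*a*n, with n = e2 (unit vector, n^2 = 1).
For reflection through hyperplane perp to e2:
The component along e2 flips sign, others stay.
a = (-5, 3, -5)
a' = (-5, -3, -5)
a' = -5*e1 - 3*e2 - 5*e3


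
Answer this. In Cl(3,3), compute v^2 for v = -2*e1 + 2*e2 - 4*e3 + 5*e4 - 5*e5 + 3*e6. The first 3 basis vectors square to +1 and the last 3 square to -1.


v^2 = sum of c_i^2 * e_i^2
Positive signature terms (e_i^2 = +1): (-2)^2 + 2^2 + (-4)^2 = 24
Negative signature terms (e_j^2 = -1): 5^2 + (-5)^2 + 3^2 = 59
v^2 = 24 - 59 = -35


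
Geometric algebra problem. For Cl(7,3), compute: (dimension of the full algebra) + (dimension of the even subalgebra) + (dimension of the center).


n = 7 + 3 = 10
Total dim = 2^10 = 1024
Even subalgebra dim = 2^9 = 512
n is even, so center dim = 1
Sum = 1024 + 512 + 1 = 1537


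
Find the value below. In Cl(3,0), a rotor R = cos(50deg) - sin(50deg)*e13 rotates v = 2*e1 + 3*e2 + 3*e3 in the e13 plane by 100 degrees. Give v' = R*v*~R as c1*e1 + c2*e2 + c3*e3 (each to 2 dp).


Rotor R = cos(50deg) - sin(50deg)*e13
Rotation angle theta = 2 * 50 = 100 degrees in the e13 plane (e1 -> e3).
The component perpendicular to the plane (e2) is invariant: v'_2 = v2 = 3.00
cos(100deg) = -0.1736, sin(100deg) = 0.9848
v'_1 = v1*cos(theta) - v3*sin(theta) = 2*(-0.1736) - 3*0.9848 = -3.30
v'_3 = v1*sin(theta) + v3*cos(theta) = 2*0.9848 + 3*(-0.1736) = 1.45
v' = -3.30*e1 + 3.00*e2 + 1.45*e3


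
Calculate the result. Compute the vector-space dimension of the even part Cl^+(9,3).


Even subalgebra dimension = 2^(n-1)
n = 9 + 3 = 12
2^(12 - 1) = 2^11 = 2048
Verification: sum of C(12,k) for even k = 1 + 66 + 495 + 924 + 495 + 66 + 1 = 2048
Result = 2048


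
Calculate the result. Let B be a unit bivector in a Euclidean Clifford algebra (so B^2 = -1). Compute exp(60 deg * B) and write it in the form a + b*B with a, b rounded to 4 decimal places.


For a unit bivector B with B^2 = -1, the exponential series gives
e^(theta*B) = cos(theta) + sin(theta)*B (the GA analogue of Euler's formula).
theta = 60 degrees = 1.047198 rad
cos(60 deg) = 0.5000
sin(60 deg) = 0.8660
exp(theta*B) = 0.5000 + 0.8660*B


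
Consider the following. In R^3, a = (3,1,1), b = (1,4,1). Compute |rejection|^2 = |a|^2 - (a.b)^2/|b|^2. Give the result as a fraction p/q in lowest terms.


|a|^2 = 3^2 + 1^2 + 1^2 = 11
|b|^2 = 1^2 + 4^2 + 1^2 = 18
a . b = 3*1 + 1*4 + 1*1 = 8
(a.b)^2 = 8^2 = 64
|rej|^2 = 11 - 64/18
= (198 - 64)/18
= 134/18
In lowest terms: 67/9


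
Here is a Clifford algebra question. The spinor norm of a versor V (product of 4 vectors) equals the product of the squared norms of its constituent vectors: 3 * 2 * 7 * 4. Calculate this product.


Spinor norm N(V) = |v1|^2 * |v2|^2 * ... * |v4|^2
= 3 * 2 * 7 * 4
Running product: 3, 6, 42, 168
N(V) = 168


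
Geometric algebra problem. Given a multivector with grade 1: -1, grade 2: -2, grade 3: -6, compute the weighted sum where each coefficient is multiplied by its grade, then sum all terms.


Grade-weighted sum = sum of grade_k * coefficient_k
1*(-1) = -1
2*(-2) = -4
3*(-6) = -18
Total = -1 + (-4) + (-18) = -23


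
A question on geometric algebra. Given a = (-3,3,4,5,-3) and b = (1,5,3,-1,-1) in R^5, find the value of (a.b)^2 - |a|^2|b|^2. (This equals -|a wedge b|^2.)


a . b = (-3)*1 + 3*5 + 4*3 + 5*(-1) + (-3)*(-1)
= -3 + 15 + 12 + (-5) + 3 = 22
|a|^2 = (-3)^2 + 3^2 + 4^2 + 5^2 + (-3)^2 = 68
|b|^2 = 1^2 + 5^2 + 3^2 + (-1)^2 + (-1)^2 = 37
(a.b)^2 = 22^2 = 484
|a|^2 * |b|^2 = 68 * 37 = 2516
Result = 484 - 2516 = -2032


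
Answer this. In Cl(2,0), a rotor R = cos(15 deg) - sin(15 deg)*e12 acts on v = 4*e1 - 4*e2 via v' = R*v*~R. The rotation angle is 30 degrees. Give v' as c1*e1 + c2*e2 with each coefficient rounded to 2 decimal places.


Rotor R = cos(15deg) - sin(15deg)*e12
Rotation angle theta = 2 * 15 = 30 degrees
v' = R*v*~R rotates v by theta.
cos(30deg) = 0.8660, sin(30deg) = 0.5000
v'_1 = 4*cos(30deg) - (-4)*sin(30deg)
= 4*0.8660 - (-4)*0.5000
= 5.46
v'_2 = 4*sin(30deg) + (-4)*cos(30deg)
= 4*0.5000 + (-4)*0.8660
= -1.46
v' = 5.46*e1 - 1.46*e2


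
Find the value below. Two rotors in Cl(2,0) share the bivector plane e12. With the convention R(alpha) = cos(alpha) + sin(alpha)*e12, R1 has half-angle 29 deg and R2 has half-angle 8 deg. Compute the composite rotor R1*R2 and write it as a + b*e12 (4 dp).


Same-plane rotors commute and their half-angles add:
R1*R2 = cos(a1 + a2) + sin(a1 + a2)*e12.
a1 + a2 = 29 + 8 = 37 deg
cos(37 deg) = 0.7986
sin(37 deg) = 0.6018
R1*R2 = 0.7986 + 0.6018*e12


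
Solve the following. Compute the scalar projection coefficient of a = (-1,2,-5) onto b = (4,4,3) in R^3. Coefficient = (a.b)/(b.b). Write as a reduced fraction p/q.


Projection coefficient = (a . b) / (b . b)
a . b = (-1)*4 + 2*4 + (-5)*3
= -4 + 8 + (-15) = -11
b . b = 4^2 + 4^2 + 3^2
= 16 + 16 + 9 = 41
Coefficient = -11/41
In lowest terms: -11/41


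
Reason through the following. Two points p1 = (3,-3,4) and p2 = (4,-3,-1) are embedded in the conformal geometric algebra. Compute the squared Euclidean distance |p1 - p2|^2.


p1 - p2 = (-1, 0, 5)
|p1 - p2|^2 = (-1)^2 + 0^2 + 5^2
= 1 + 0 + 25
= 26


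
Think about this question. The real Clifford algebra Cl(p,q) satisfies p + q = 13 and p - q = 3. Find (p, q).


We need p + q = 13 and p - q = 3.
Adding: 2p = 13 + 3 = 16, so p = 8.
Then q = 13 - 8 = 5.
(p, q) = (8, 5)


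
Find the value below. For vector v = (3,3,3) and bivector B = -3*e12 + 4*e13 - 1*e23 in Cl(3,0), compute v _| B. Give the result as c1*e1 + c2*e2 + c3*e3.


Left contraction v _| B = <vB>_1 (grade-1 part of the geometric product vB).
Using e1_|e12 = e2, e2_|e12 = -e1, e1_|e13 = e3, e3_|e13 = -e1, e2_|e23 = e3, e3_|e23 = -e2:
e1 coeff: -v2*b12 - v3*b13 = -(3)*(-3) - (3)*(4) = -3
e2 coeff: v1*b12 - v3*b23 = (3)*(-3) - (3)*(-1) = -6
e3 coeff: v1*b13 + v2*b23 = (3)*(4) + (3)*(-1) = 9
v _| B = -3*e1 - 6*e2 + 9*e3


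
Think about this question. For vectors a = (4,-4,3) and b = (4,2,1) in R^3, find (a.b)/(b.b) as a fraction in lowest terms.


Projection coefficient = (a . b) / (b . b)
a . b = 4*4 + (-4)*2 + 3*1
= 16 + (-8) + 3 = 11
b . b = 4^2 + 2^2 + 1^2
= 16 + 4 + 1 = 21
Coefficient = 11/21
In lowest terms: 11/21


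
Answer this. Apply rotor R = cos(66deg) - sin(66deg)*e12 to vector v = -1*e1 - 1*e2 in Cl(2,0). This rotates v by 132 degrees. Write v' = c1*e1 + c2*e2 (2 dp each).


Rotor R = cos(66deg) - sin(66deg)*e12
Rotation angle theta = 2 * 66 = 132 degrees
v' = R*v*~R rotates v by theta.
cos(132deg) = -0.6691, sin(132deg) = 0.7431
v'_1 = -1*cos(132deg) - (-1)*sin(132deg)
= -1*(-0.6691) - (-1)*0.7431
= 1.41
v'_2 = -1*sin(132deg) + (-1)*cos(132deg)
= -1*0.7431 + (-1)*(-0.6691)
= -0.07
v' = 1.41*e1 - 0.07*e2


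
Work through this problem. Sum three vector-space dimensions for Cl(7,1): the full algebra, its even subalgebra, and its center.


n = 7 + 1 = 8
Total dim = 2^8 = 256
Even subalgebra dim = 2^7 = 128
n is even, so center dim = 1
Sum = 256 + 128 + 1 = 385


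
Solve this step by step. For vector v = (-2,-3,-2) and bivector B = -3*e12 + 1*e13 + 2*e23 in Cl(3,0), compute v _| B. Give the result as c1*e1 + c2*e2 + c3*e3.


Left contraction v _| B = <vB>_1 (grade-1 part of the geometric product vB).
Using e1_|e12 = e2, e2_|e12 = -e1, e1_|e13 = e3, e3_|e13 = -e1, e2_|e23 = e3, e3_|e23 = -e2:
e1 coeff: -v2*b12 - v3*b13 = -(-3)*(-3) - (-2)*(1) = -7
e2 coeff: v1*b12 - v3*b23 = (-2)*(-3) - (-2)*(2) = 10
e3 coeff: v1*b13 + v2*b23 = (-2)*(1) + (-3)*(2) = -8
v _| B = -7*e1 + 10*e2 - 8*e3


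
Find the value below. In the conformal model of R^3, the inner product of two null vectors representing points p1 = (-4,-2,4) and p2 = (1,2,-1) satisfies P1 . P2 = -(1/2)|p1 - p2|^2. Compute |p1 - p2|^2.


p1 - p2 = (-5, -4, 5)
|p1 - p2|^2 = (-5)^2 + (-4)^2 + 5^2
= 25 + 16 + 25
= 66


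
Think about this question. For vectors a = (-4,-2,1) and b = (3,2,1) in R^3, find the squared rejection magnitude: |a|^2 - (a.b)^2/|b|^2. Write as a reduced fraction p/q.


|a|^2 = (-4)^2 + (-2)^2 + 1^2 = 21
|b|^2 = 3^2 + 2^2 + 1^2 = 14
a . b = (-4)*3 + (-2)*2 + 1*1 = -15
(a.b)^2 = (-15)^2 = 225
|rej|^2 = 21 - 225/14
= (294 - 225)/14
= 69/14
In lowest terms: 69/14


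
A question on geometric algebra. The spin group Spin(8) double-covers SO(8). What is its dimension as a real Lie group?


Spin(n) double-covers SO(n); both have Lie algebra so(n) of dimension n(n-1)/2.
n = 8
n(n-1) = 8 * 7 = 56
dim Spin(8) = 56/2 = 28


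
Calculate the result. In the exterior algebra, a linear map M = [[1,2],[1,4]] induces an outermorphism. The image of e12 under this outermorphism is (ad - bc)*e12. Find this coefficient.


The outermorphism of a linear map f sends e1^e2 to f(e1)^f(e2).
f(e1) = 1*e1 + 1*e2
f(e2) = 2*e1 + 4*e2
f(e1) ^ f(e2) = (1*e1 + 1*e2) ^ (2*e1 + 4*e2)
= 1*4*e12 + 1*2*e21
= (4 - 2)*e12
= 2*e12
Coefficient = 2


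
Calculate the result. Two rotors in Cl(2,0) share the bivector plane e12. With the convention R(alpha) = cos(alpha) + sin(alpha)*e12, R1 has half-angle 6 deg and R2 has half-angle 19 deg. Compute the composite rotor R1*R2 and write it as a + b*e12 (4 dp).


Same-plane rotors commute and their half-angles add:
R1*R2 = cos(a1 + a2) + sin(a1 + a2)*e12.
a1 + a2 = 6 + 19 = 25 deg
cos(25 deg) = 0.9063
sin(25 deg) = 0.4226
R1*R2 = 0.9063 + 0.4226*e12


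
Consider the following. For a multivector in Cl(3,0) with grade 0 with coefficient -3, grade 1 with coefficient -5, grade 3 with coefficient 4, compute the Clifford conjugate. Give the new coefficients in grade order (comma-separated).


Clifford conjugate sign for grade k: (-1)^(k(k+1)/2)
Grade 0: (-1)^(0*1/2) = (-1)^0 = 1, coeff -3 -> -3
Grade 1: (-1)^(1*2/2) = (-1)^1 = -1, coeff -5 -> 5
Grade 3: (-1)^(3*4/2) = (-1)^6 = 1, coeff 4 -> 4
Conjugated coefficients: -3, 5, 4


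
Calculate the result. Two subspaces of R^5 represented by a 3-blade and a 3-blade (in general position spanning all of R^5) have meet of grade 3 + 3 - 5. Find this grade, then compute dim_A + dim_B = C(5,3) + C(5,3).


Meet grade = grade(A) + grade(B) - n
= 3 + 3 - 5 = 1
C(5,3) = 10
C(5,3) = 10
dim_A + dim_B = 10 + 10 = 20


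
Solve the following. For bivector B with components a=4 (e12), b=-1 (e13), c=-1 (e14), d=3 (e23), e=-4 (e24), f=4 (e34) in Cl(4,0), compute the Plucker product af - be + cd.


Plucker relation: af - be + cd
a*f = 4*4 = 16
b*e = (-1)*(-4) = 4
c*d = (-1)*3 = -3
af - be + cd = 16 - 4 + (-3)
= 9


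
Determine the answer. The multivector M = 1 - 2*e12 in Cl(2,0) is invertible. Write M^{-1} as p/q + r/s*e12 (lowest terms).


M = 1 - 2*e12, where e12^2 = -1.
Since M commutes with its reverse ~M = a - b*e12, M * ~M = a^2 - b^2*e12^2 = a^2 + b^2.
So M^{-1} = ~M / (a^2 + b^2) = (a - b*e12)/(a^2 + b^2).
a^2 + b^2 = 1 + 4 = 5
Scalar part = 1/5 = 1/5
Bivector coeff = 2/5 = 2/5
M^{-1} = 1/5 + 2/5*e12


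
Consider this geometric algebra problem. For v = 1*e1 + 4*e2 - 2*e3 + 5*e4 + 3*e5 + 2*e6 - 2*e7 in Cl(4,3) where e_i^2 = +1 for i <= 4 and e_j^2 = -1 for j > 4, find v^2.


v^2 = sum of c_i^2 * e_i^2
Positive signature terms (e_i^2 = +1): 1^2 + 4^2 + (-2)^2 + 5^2 = 46
Negative signature terms (e_j^2 = -1): 3^2 + 2^2 + (-2)^2 = 17
v^2 = 46 - 17 = 29


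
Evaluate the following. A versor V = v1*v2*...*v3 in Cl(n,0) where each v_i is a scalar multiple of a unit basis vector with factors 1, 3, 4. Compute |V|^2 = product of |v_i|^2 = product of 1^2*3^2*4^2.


Each vector v_i has |v_i|^2 = s_i^2
Squared scales: 1^2 = 1, 3^2 = 9, 4^2 = 16
|V|^2 = 1 * 9 * 16
= 144


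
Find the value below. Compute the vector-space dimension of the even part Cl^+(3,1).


Even subalgebra dimension = 2^(n-1)
n = 3 + 1 = 4
2^(4 - 1) = 2^3 = 8
Verification: sum of C(4,k) for even k = 1 + 6 + 1 = 8
Result = 8


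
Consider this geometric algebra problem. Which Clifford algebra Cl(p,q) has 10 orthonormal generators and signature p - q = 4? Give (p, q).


We need p + q = 10 and p - q = 4.
Adding: 2p = 10 + 4 = 14, so p = 7.
Then q = 10 - 7 = 3.
(p, q) = (7, 3)


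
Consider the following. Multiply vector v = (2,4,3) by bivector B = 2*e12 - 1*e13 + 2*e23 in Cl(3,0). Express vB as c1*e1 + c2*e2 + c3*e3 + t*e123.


vB has grade-1 (vector) and grade-3 (trivector) parts: vB = (v _| B) + (v ^ B).
Vector part <vB>_1:
  e1: -v2*b12 - v3*b13 = -(4)*(2) - (3)*(-1) = -5
  e2: v1*b12 - v3*b23 = (2)*(2) - (3)*(2) = -2
  e3: v1*b13 + v2*b23 = (2)*(-1) + (4)*(2) = 6
Trivector part <vB>_3:
  e123: v1*b23 - v2*b13 + v3*b12 = (2)*(2) - (4)*(-1) + (3)*(2) = 14
vB = -5*e1 - 2*e2 + 6*e3 + 14*e123


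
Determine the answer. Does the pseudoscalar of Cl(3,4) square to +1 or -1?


The pseudoscalar I = e1...e_n (product of all n generators) of Cl(p,q) satisfies I^2 = (-1)^(q + n(n-1)/2).
p = 3, q = 4, n = p + q = 7
n(n-1)/2 = 7 * 6 / 2 = 21
Exponent = q + n(n-1)/2 = 4 + 21 = 25
I^2 = (-1)^25 = -1


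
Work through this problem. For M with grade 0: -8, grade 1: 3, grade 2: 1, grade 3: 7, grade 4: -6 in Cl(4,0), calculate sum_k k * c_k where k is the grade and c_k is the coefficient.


Grade-weighted sum = sum of grade_k * coefficient_k
0*(-8) = 0
1*3 = 3
2*1 = 2
3*7 = 21
4*(-6) = -24
Total = 0 + 3 + 2 + 21 + (-24) = 2


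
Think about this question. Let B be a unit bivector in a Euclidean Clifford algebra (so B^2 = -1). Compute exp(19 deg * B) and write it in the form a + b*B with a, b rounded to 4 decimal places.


For a unit bivector B with B^2 = -1, the exponential series gives
e^(theta*B) = cos(theta) + sin(theta)*B (the GA analogue of Euler's formula).
theta = 19 degrees = 0.331613 rad
cos(19 deg) = 0.9455
sin(19 deg) = 0.3256
exp(theta*B) = 0.9455 + 0.3256*B


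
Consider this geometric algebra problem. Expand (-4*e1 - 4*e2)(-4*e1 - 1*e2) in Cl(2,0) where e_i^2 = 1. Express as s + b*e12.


Expand: (-4*e1 - 4*e2)(-4*e1 - 1*e2)
= (-4)*(-4)*e1e1 + (-4)*(-1)*e1e2 + (-4)*(-4)*e2e1 + (-4)*(-1)*e2e2
Using e1^2 = e2^2 = 1, e2e1 = -e1e2:
Scalar part s = (-4)*(-4) + (-4)*(-1) = 16 + 4 = 20
Bivector part b = (-4)*(-1) - (-4)*(-4) = 4 - 16 = -12
uv = 20 - 12*e12


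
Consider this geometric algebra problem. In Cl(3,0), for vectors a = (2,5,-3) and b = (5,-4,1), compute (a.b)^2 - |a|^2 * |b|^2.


a . b = 2*5 + 5*(-4) + (-3)*1
= 10 + (-20) + (-3) = -13
|a|^2 = 2^2 + 5^2 + (-3)^2 = 38
|b|^2 = 5^2 + (-4)^2 + 1^2 = 42
(a.b)^2 = (-13)^2 = 169
|a|^2 * |b|^2 = 38 * 42 = 1596
Result = 169 - 1596 = -1427
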